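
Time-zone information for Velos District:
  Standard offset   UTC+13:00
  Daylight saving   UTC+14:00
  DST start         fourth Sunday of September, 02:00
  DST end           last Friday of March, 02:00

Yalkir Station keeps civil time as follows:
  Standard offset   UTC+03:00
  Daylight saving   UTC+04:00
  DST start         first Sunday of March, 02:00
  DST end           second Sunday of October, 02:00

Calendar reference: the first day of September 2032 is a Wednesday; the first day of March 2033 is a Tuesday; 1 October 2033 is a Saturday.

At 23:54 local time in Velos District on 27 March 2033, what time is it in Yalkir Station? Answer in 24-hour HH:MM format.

14:54

1 September 2032 is a Wednesday, so the first Sunday is September 5 and the fourth is September 26.
1 March 2033 is a Tuesday, so Fridays fall on 4, 11, 18, 25; the last is March 25.
Daylight saving runs 26 September 2032 – 25 March 2033; 27 March 2033 is outside that window, so Velos District is on standard time at UTC+13:00.
23:54 Velos District − 13h = 10:54 UTC.
1 March 2033 is a Tuesday, so the first Sunday is March 6.
1 October 2033 is a Saturday, so the first Sunday is October 2 and the second is October 9.
At the standard offset (UTC+03:00), 10:54 UTC + 3h = 13:54 Yalkir Station standard time.
Daylight saving runs 6 March – 9 October; the standard-time date in Yalkir Station, 27 March 2033, is inside that window, so Yalkir Station is at UTC+04:00.
10:54 UTC + 4h = 14:54 Yalkir Station.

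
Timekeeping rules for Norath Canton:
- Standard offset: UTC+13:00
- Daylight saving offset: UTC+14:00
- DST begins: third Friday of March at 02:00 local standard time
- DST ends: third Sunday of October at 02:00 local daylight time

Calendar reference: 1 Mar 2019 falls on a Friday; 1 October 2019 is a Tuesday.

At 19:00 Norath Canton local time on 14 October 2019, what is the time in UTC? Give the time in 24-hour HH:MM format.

05:00

1 March 2019 is a Friday, so the first Friday is March 1 and the third is March 15.
1 October 2019 is a Tuesday, so the first Sunday is October 6 and the third is October 20.
Daylight saving runs 15 March – 20 October; 14 October 2019 is inside that window, so Norath Canton is at UTC+14:00.
19:00 local − 14h = 05:00 UTC.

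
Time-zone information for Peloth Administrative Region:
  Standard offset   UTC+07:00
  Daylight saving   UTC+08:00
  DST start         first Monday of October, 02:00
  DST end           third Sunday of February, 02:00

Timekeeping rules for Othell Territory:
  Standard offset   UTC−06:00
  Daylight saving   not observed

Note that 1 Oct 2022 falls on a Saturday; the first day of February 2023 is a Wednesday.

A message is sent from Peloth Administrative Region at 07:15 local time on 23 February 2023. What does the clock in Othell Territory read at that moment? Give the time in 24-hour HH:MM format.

1 October 2022 is a Saturday, so the first Monday is October 3.
1 February 2023 is a Wednesday, so the first Sunday is February 5 and the third is February 19.
23 February 2023 is outside the daylight-saving period (3 October 2022 – 19 February 2023), so Peloth Administrative Region is on standard time, UTC+07:00.
07:15 Peloth Administrative Region − 7h = 00:15 UTC.
Othell Territory has no daylight saving, so its offset is UTC−06:00 year-round.
00:15 UTC − 6h = 18:15 Othell Territory (rolling into the previous day, 22 February 2023).

18:15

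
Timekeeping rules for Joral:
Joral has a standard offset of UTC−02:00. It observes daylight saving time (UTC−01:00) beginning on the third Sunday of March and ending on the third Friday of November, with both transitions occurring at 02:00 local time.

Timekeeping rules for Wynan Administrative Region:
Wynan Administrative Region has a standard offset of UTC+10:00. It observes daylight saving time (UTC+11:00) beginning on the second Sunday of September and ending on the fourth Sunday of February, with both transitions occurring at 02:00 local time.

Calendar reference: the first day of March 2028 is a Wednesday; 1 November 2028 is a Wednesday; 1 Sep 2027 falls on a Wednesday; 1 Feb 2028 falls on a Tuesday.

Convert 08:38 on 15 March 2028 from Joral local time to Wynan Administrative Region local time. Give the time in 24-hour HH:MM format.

1 March 2028 is a Wednesday, so the first Sunday is March 5 and the third is March 19.
1 November 2028 is a Wednesday, so the first Friday is November 3 and the third is November 17.
15 March 2028 is outside the daylight-saving period (19 March – 17 November), so Joral is on standard time, UTC−02:00.
08:38 Joral + 2h = 10:38 UTC.
1 September 2027 is a Wednesday, so the first Sunday is September 5 and the second is September 12.
1 February 2028 is a Tuesday, so the first Sunday is February 6 and the fourth is February 27.
At the standard offset (UTC+10:00), 10:38 UTC + 10h = 20:38 Wynan Administrative Region standard time.
The standard-time date in Wynan Administrative Region, 15 March 2028, is outside the daylight-saving period (12 September 2027 – 27 February 2028), so Wynan Administrative Region is on standard time, UTC+10:00.
10:38 UTC + 10h = 20:38 Wynan Administrative Region.

20:38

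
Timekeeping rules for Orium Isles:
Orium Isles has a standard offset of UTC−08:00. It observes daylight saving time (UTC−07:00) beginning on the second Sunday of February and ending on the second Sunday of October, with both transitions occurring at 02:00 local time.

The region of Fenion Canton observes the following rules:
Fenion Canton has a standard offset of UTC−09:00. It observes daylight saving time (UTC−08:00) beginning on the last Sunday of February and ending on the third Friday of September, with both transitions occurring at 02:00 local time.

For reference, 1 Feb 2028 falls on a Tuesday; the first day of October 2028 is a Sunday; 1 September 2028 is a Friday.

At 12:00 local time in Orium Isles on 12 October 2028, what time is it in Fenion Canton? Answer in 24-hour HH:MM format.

11:00

1 February 2028 is a Tuesday, so the first Sunday is February 6 and the second is February 13.
1 October 2028 is a Sunday, so the first Sunday is October 1 and the second is October 8.
Daylight saving runs 13 February – 8 October; 12 October 2028 is outside that window, so Orium Isles is on standard time at UTC−08:00.
12:00 Orium Isles + 8h = 20:00 UTC.
1 February 2028 is a Tuesday, so Sundays fall on 6, 13, 20, 27; the last is February 27.
1 September 2028 is a Friday, so the first Friday is September 1 and the third is September 15.
At the standard offset (UTC−09:00), 20:00 UTC − 9h = 11:00 Fenion Canton standard time.
The standard-time date in Fenion Canton, 12 October 2028, is outside the daylight-saving period (27 February – 15 September), so Fenion Canton is on standard time, UTC−09:00.
20:00 UTC − 9h = 11:00 Fenion Canton.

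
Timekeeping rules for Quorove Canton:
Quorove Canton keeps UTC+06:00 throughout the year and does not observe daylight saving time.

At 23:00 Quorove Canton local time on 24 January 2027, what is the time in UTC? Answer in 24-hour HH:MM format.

Quorove Canton has no daylight saving, so its offset is UTC+06:00 year-round.
23:00 local − 6h = 17:00 UTC.

17:00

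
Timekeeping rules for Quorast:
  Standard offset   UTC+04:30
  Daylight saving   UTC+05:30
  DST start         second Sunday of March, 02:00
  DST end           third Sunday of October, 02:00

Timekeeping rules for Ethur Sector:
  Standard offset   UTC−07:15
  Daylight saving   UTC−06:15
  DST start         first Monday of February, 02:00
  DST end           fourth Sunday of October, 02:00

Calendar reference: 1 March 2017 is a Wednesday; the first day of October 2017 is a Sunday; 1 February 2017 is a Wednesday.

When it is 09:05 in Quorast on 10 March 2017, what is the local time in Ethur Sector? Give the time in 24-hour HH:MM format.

1 March 2017 is a Wednesday, so the first Sunday is March 5 and the second is March 12.
1 October 2017 is a Sunday, so the first Sunday is October 1 and the third is October 15.
Daylight saving runs 12 March – 15 October; 10 March 2017 is outside that window, so Quorast is on standard time at UTC+04:30.
09:05 Quorast − 4h30m = 04:35 UTC.
1 February 2017 is a Wednesday, so the first Monday is February 6.
1 October 2017 is a Sunday, so the first Sunday is October 1 and the fourth is October 22.
At the standard offset (UTC−07:15), 04:35 UTC − 7h15m = 21:20 Ethur Sector standard time (rolling into the previous day, 9 March 2017).
The standard-time date in Ethur Sector, 9 March 2017, falls between 6 February and 22 October, so daylight saving is in effect and Ethur Sector is at UTC−06:15.
04:35 UTC − 6h15m = 22:20 Ethur Sector (rolling into the previous day, 9 March 2017).

22:20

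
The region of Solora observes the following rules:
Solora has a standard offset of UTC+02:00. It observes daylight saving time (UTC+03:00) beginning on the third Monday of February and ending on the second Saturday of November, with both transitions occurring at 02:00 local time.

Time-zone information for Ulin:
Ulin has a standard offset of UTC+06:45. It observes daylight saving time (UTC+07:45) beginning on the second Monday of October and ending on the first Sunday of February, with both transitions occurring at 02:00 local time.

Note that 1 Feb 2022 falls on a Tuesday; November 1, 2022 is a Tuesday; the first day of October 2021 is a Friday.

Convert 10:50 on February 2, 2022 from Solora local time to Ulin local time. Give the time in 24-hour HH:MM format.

1 February 2022 is a Tuesday, so the first Monday is February 7 and the third is February 21.
1 November 2022 is a Tuesday, so the first Saturday is November 5 and the second is November 12.
Daylight saving runs 21 February – 12 November; February 2, 2022 is outside that window, so Solora is on standard time at UTC+02:00.
10:50 Solora − 2h = 08:50 UTC.
1 October 2021 is a Friday, so the first Monday is October 4 and the second is October 11.
1 February 2022 is a Tuesday, so the first Sunday is February 6.
At the standard offset (UTC+06:45), 08:50 UTC + 6h45m = 15:35 Ulin standard time.
The standard-time date in Ulin, February 2, 2022, lies within the daylight-saving period (11 October 2021 – 6 February 2022), so Ulin is on daylight time, UTC+07:45.
08:50 UTC + 7h45m = 16:35 Ulin.

16:35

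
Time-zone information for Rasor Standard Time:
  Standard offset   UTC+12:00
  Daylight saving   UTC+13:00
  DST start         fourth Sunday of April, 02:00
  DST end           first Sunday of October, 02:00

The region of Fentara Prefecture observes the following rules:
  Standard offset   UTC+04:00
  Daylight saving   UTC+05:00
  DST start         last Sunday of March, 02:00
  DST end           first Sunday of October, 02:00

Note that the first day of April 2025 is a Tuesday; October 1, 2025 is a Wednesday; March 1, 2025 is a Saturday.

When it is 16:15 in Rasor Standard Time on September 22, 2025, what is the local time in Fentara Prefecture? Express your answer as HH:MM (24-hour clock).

1 April 2025 is a Tuesday, so the first Sunday is April 6 and the fourth is April 27.
1 October 2025 is a Wednesday, so the first Sunday is October 5.
September 22, 2025 lies within the daylight-saving period (27 April – 5 October), so Rasor Standard Time is on daylight time, UTC+13:00.
16:15 Rasor Standard Time − 13h = 03:15 UTC.
1 March 2025 is a Saturday, so Sundays fall on 2, 9, 16, 23, 30; the last is March 30.
1 October 2025 is a Wednesday, so the first Sunday is October 5.
At the standard offset (UTC+04:00), 03:15 UTC + 4h = 07:15 Fentara Prefecture standard time.
The standard-time date in Fentara Prefecture, September 22, 2025, falls between 30 March and 5 October, so daylight saving is in effect and Fentara Prefecture is at UTC+05:00.
03:15 UTC + 5h = 08:15 Fentara Prefecture.

08:15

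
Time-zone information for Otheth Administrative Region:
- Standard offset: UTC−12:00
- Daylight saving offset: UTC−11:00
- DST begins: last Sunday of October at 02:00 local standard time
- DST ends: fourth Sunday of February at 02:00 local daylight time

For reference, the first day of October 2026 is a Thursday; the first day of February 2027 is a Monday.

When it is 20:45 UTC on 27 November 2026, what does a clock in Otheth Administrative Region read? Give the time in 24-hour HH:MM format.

1 October 2026 is a Thursday, so Sundays fall on 4, 11, 18, 25; the last is October 25.
1 February 2027 is a Monday, so the first Sunday is February 7 and the fourth is February 28.
At the standard offset (UTC−12:00), 20:45 UTC − 12h = 08:45 Otheth Administrative Region standard time.
Daylight saving runs 25 October 2026 – 28 February 2027; the standard-time date in Otheth Administrative Region, 27 November 2026, is inside that window, so Otheth Administrative Region is at UTC−11:00.
20:45 UTC − 11h = 09:45 local.

09:45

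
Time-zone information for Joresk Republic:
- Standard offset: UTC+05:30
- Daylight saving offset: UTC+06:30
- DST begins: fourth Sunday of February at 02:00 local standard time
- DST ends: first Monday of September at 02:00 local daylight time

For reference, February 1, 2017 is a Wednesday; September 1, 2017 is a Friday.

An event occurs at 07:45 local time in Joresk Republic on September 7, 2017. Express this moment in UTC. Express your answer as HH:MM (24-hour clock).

1 February 2017 is a Wednesday, so the first Sunday is February 5 and the fourth is February 26.
1 September 2017 is a Friday, so the first Monday is September 4.
September 7, 2017 is outside the daylight-saving period (26 February – 4 September), so Joresk Republic is on standard time, UTC+05:30.
07:45 local − 5h30m = 02:15 UTC.

02:15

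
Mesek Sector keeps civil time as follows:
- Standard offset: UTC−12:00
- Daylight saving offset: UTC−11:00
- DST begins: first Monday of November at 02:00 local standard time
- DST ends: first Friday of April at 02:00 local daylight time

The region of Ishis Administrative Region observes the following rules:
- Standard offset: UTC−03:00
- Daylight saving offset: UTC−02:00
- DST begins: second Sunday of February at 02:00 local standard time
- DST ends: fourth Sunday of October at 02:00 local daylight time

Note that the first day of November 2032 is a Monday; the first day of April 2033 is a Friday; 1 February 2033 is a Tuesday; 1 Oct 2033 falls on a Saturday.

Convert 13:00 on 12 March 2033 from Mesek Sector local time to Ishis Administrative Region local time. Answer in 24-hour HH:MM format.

1 November 2032 is a Monday, so the first Monday is November 1.
1 April 2033 is a Friday, so the first Friday is April 1.
12 March 2033 falls between 1 November 2032 and 1 April 2033, so daylight saving is in effect and Mesek Sector is at UTC−11:00.
13:00 Mesek Sector + 11h = 00:00 UTC (rolling into the next day, 13 March 2033).
1 February 2033 is a Tuesday, so the first Sunday is February 6 and the second is February 13.
1 October 2033 is a Saturday, so the first Sunday is October 2 and the fourth is October 23.
At the standard offset (UTC−03:00), 00:00 UTC − 3h = 21:00 Ishis Administrative Region standard time (rolling into the previous day, 12 March 2033).
The standard-time date in Ishis Administrative Region, 12 March 2033, falls between 13 February and 23 October, so daylight saving is in effect and Ishis Administrative Region is at UTC−02:00.
00:00 UTC − 2h = 22:00 Ishis Administrative Region (rolling into the previous day, 12 March 2033).

22:00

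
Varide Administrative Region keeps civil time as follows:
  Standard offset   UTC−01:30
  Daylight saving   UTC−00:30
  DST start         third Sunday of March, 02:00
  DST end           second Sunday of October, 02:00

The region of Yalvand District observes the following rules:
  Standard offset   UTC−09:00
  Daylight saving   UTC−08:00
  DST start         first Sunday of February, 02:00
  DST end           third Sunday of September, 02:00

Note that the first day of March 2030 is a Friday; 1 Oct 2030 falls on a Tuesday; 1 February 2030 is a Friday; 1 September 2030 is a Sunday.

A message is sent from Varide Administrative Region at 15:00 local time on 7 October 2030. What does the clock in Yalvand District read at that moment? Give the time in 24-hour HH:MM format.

06:30

1 March 2030 is a Friday, so the first Sunday is March 3 and the third is March 17.
1 October 2030 is a Tuesday, so the first Sunday is October 6 and the second is October 13.
7 October 2030 lies within the daylight-saving period (17 March – 13 October), so Varide Administrative Region is on daylight time, UTC−00:30.
15:00 Varide Administrative Region + 0h30m = 15:30 UTC.
1 February 2030 is a Friday, so the first Sunday is February 3.
1 September 2030 is a Sunday, so the first Sunday is September 1 and the third is September 15.
At the standard offset (UTC−09:00), 15:30 UTC − 9h = 06:30 Yalvand District standard time.
The standard-time date in Yalvand District, 7 October 2030, is outside the daylight-saving period (3 February – 15 September), so Yalvand District is on standard time, UTC−09:00.
15:30 UTC − 9h = 06:30 Yalvand District.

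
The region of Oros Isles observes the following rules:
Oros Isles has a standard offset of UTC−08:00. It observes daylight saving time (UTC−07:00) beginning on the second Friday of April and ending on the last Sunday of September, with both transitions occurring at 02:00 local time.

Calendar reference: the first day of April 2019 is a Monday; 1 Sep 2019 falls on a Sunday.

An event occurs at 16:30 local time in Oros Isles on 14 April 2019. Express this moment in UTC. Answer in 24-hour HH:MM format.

1 April 2019 is a Monday, so the first Friday is April 5 and the second is April 12.
1 September 2019 is a Sunday, so Sundays fall on 1, 8, 15, 22, 29; the last is September 29.
14 April 2019 falls between 12 April and 29 September, so daylight saving is in effect and Oros Isles is at UTC−07:00.
16:30 local + 7h = 23:30 UTC.

23:30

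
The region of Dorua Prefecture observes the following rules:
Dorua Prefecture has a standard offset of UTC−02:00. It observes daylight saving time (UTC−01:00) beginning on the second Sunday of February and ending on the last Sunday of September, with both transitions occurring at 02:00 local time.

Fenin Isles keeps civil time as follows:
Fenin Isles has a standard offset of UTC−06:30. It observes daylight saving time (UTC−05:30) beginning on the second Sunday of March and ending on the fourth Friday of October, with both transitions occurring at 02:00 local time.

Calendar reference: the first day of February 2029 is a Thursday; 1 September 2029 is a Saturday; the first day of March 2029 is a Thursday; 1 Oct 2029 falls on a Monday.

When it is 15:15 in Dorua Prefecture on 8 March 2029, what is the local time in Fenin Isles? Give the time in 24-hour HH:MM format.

09:45

1 February 2029 is a Thursday, so the first Sunday is February 4 and the second is February 11.
1 September 2029 is a Saturday, so Sundays fall on 2, 9, 16, 23, 30; the last is September 30.
8 March 2029 lies within the daylight-saving period (11 February – 30 September), so Dorua Prefecture is on daylight time, UTC−01:00.
15:15 Dorua Prefecture + 1h = 16:15 UTC.
1 March 2029 is a Thursday, so the first Sunday is March 4 and the second is March 11.
1 October 2029 is a Monday, so the first Friday is October 5 and the fourth is October 26.
At the standard offset (UTC−06:30), 16:15 UTC − 6h30m = 09:45 Fenin Isles standard time.
The standard-time date in Fenin Isles, 8 March 2029, is outside the daylight-saving period (11 March – 26 October), so Fenin Isles is on standard time, UTC−06:30.
16:15 UTC − 6h30m = 09:45 Fenin Isles.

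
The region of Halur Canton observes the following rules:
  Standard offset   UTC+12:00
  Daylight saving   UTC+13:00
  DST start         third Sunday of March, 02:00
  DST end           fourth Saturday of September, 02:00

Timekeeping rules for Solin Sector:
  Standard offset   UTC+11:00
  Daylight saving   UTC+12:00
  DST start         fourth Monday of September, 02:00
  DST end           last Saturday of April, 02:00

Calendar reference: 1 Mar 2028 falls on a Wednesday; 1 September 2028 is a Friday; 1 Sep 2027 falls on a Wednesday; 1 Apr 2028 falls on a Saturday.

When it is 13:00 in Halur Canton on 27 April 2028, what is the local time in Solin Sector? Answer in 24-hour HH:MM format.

1 March 2028 is a Wednesday, so the first Sunday is March 5 and the third is March 19.
1 September 2028 is a Friday, so the first Saturday is September 2 and the fourth is September 23.
Daylight saving runs 19 March – 23 September; 27 April 2028 is inside that window, so Halur Canton is at UTC+13:00.
13:00 Halur Canton − 13h = 00:00 UTC.
1 September 2027 is a Wednesday, so the first Monday is September 6 and the fourth is September 27.
1 April 2028 is a Saturday, so Saturdays fall on 1, 8, 15, 22, 29; the last is April 29.
At the standard offset (UTC+11:00), 00:00 UTC + 11h = 11:00 Solin Sector standard time.
The standard-time date in Solin Sector, 27 April 2028, lies within the daylight-saving period (27 September 2027 – 29 April 2028), so Solin Sector is on daylight time, UTC+12:00.
00:00 UTC + 12h = 12:00 Solin Sector.

12:00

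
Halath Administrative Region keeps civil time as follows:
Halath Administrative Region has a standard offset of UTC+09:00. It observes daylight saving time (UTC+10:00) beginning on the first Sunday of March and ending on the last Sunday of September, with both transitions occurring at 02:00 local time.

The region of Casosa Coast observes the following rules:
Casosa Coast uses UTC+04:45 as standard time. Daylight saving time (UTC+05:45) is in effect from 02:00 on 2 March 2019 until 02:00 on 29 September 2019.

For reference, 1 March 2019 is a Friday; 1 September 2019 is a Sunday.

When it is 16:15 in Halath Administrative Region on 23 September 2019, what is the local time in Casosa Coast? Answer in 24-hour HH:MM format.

1 March 2019 is a Friday, so the first Sunday is March 3.
1 September 2019 is a Sunday, so Sundays fall on 1, 8, 15, 22, 29; the last is September 29.
Daylight saving runs 3 March – 29 September; 23 September 2019 is inside that window, so Halath Administrative Region is at UTC+10:00.
16:15 Halath Administrative Region − 10h = 06:15 UTC.
At the standard offset (UTC+04:45), 06:15 UTC + 4h45m = 11:00 Casosa Coast standard time.
The standard-time date in Casosa Coast, 23 September 2019, falls between 2 March and 29 September, so daylight saving is in effect and Casosa Coast is at UTC+05:45.
06:15 UTC + 5h45m = 12:00 Casosa Coast.

12:00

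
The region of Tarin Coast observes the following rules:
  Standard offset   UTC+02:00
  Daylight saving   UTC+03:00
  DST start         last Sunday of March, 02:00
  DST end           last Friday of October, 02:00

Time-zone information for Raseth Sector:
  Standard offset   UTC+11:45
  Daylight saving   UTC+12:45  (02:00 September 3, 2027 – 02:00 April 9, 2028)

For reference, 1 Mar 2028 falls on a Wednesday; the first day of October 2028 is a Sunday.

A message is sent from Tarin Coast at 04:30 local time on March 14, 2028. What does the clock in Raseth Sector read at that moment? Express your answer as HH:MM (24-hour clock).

1 March 2028 is a Wednesday, so Sundays fall on 5, 12, 19, 26; the last is March 26.
1 October 2028 is a Sunday, so Fridays fall on 6, 13, 20, 27; the last is October 27.
March 14, 2028 does not fall between 26 March and 27 October, so daylight saving is not in effect and Tarin Coast is at UTC+02:00.
04:30 Tarin Coast − 2h = 02:30 UTC.
At the standard offset (UTC+11:45), 02:30 UTC + 11h45m = 14:15 Raseth Sector standard time.
The standard-time date in Raseth Sector, March 14, 2028, lies within the daylight-saving period (3 September 2027 – 9 April 2028), so Raseth Sector is on daylight time, UTC+12:45.
02:30 UTC + 12h45m = 15:15 Raseth Sector.

15:15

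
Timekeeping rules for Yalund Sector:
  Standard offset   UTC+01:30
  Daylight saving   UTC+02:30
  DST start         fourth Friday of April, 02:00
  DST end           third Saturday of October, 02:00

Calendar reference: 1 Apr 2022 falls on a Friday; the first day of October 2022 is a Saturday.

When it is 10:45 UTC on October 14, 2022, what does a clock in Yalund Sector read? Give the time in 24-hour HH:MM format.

1 April 2022 is a Friday, so the first Friday is April 1 and the fourth is April 22.
1 October 2022 is a Saturday, so the first Saturday is October 1 and the third is October 15.
At the standard offset (UTC+01:30), 10:45 UTC + 1h30m = 12:15 Yalund Sector standard time.
The standard-time date in Yalund Sector, October 14, 2022, lies within the daylight-saving period (22 April – 15 October), so Yalund Sector is on daylight time, UTC+02:30.
10:45 UTC + 2h30m = 13:15 local.

13:15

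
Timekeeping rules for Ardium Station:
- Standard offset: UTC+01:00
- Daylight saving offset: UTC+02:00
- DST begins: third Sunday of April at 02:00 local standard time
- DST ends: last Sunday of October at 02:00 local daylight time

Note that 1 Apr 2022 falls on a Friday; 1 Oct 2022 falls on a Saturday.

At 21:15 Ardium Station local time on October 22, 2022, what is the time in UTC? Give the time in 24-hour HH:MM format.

19:15

1 April 2022 is a Friday, so the first Sunday is April 3 and the third is April 17.
1 October 2022 is a Saturday, so Sundays fall on 2, 9, 16, 23, 30; the last is October 30.
Daylight saving runs 17 April – 30 October; October 22, 2022 is inside that window, so Ardium Station is at UTC+02:00.
21:15 local − 2h = 19:15 UTC.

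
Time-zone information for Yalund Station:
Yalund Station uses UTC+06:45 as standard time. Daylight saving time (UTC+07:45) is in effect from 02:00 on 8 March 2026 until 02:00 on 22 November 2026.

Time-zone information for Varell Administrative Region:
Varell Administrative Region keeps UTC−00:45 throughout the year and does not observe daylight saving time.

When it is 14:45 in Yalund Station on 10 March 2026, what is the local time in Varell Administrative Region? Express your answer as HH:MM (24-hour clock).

06:15

10 March 2026 falls between 8 March and 22 November, so daylight saving is in effect and Yalund Station is at UTC+07:45.
14:45 Yalund Station − 7h45m = 07:00 UTC.
Varell Administrative Region stays on UTC−00:45 all year.
07:00 UTC − 0h45m = 06:15 Varell Administrative Region.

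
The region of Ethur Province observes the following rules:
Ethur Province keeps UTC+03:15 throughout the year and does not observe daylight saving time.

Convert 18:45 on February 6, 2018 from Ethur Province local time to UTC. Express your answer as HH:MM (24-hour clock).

Ethur Province has no daylight saving, so its offset is UTC+03:15 year-round.
18:45 local − 3h15m = 15:30 UTC.

15:30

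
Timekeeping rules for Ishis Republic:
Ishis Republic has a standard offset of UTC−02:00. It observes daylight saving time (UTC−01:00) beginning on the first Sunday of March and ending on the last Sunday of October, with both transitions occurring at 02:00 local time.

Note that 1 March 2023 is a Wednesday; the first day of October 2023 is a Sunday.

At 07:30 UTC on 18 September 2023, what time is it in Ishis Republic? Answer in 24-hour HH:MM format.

06:30

1 March 2023 is a Wednesday, so the first Sunday is March 5.
1 October 2023 is a Sunday, so Sundays fall on 1, 8, 15, 22, 29; the last is October 29.
At the standard offset (UTC−02:00), 07:30 UTC − 2h = 05:30 Ishis Republic standard time.
The standard-time date in Ishis Republic, 18 September 2023, lies within the daylight-saving period (5 March – 29 October), so Ishis Republic is on daylight time, UTC−01:00.
07:30 UTC − 1h = 06:30 local.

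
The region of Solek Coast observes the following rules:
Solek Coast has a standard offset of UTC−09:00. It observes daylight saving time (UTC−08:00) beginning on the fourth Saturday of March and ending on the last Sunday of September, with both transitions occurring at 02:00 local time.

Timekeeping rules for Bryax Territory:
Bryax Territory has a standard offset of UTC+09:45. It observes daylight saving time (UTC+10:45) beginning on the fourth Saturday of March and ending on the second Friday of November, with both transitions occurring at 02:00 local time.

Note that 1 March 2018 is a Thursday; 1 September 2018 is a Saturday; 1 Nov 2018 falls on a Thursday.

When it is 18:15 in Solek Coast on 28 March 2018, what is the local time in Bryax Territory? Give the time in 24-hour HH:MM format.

1 March 2018 is a Thursday, so the first Saturday is March 3 and the fourth is March 24.
1 September 2018 is a Saturday, so Sundays fall on 2, 9, 16, 23, 30; the last is September 30.
28 March 2018 lies within the daylight-saving period (24 March – 30 September), so Solek Coast is on daylight time, UTC−08:00.
18:15 Solek Coast + 8h = 02:15 UTC (rolling into the next day, 29 March 2018).
1 March 2018 is a Thursday, so the first Saturday is March 3 and the fourth is March 24.
1 November 2018 is a Thursday, so the first Friday is November 2 and the second is November 9.
At the standard offset (UTC+09:45), 02:15 UTC + 9h45m = 12:00 Bryax Territory standard time.
The standard-time date in Bryax Territory, 29 March 2018, falls between 24 March and 9 November, so daylight saving is in effect and Bryax Territory is at UTC+10:45.
02:15 UTC + 10h45m = 13:00 Bryax Territory.

13:00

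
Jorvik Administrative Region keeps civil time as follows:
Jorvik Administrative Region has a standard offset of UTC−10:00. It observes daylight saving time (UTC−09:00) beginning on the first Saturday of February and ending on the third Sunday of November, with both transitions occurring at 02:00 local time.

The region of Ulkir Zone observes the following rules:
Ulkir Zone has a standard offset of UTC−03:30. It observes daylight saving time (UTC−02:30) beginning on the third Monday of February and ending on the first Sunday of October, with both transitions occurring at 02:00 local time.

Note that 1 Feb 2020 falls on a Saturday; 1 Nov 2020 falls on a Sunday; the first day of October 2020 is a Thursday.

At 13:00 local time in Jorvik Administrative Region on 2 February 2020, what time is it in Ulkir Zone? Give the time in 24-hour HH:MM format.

1 February 2020 is a Saturday, so the first Saturday is February 1.
1 November 2020 is a Sunday, so the first Sunday is November 1 and the third is November 15.
Daylight saving runs 1 February – 15 November; 2 February 2020 is inside that window, so Jorvik Administrative Region is at UTC−09:00.
13:00 Jorvik Administrative Region + 9h = 22:00 UTC.
1 February 2020 is a Saturday, so the first Monday is February 3 and the third is February 17.
1 October 2020 is a Thursday, so the first Sunday is October 4.
At the standard offset (UTC−03:30), 22:00 UTC − 3h30m = 18:30 Ulkir Zone standard time.
Daylight saving runs 17 February – 4 October; the standard-time date in Ulkir Zone, 2 February 2020, is outside that window, so Ulkir Zone is on standard time at UTC−03:30.
22:00 UTC − 3h30m = 18:30 Ulkir Zone.

18:30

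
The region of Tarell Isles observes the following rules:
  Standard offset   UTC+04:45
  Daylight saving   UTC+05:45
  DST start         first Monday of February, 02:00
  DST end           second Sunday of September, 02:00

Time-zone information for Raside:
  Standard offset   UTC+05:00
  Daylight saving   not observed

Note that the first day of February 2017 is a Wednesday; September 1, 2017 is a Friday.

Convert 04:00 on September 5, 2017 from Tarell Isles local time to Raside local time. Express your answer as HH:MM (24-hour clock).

1 February 2017 is a Wednesday, so the first Monday is February 6.
1 September 2017 is a Friday, so the first Sunday is September 3 and the second is September 10.
Daylight saving runs 6 February – 10 September; September 5, 2017 is inside that window, so Tarell Isles is at UTC+05:45.
04:00 Tarell Isles − 5h45m = 22:15 UTC (rolling into the previous day, 4 September 2017).
Raside has no daylight saving, so its offset is UTC+05:00 year-round.
22:15 UTC + 5h = 03:15 Raside (rolling into the next day, 5 September 2017).

03:15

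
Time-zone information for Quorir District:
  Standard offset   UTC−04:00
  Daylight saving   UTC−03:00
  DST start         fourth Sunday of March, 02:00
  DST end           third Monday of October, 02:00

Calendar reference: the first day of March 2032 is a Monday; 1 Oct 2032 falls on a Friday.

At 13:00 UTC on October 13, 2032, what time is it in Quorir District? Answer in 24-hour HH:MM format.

10:00

1 March 2032 is a Monday, so the first Sunday is March 7 and the fourth is March 28.
1 October 2032 is a Friday, so the first Monday is October 4 and the third is October 18.
At the standard offset (UTC−04:00), 13:00 UTC − 4h = 09:00 Quorir District standard time.
The standard-time date in Quorir District, October 13, 2032, falls between 28 March and 18 October, so daylight saving is in effect and Quorir District is at UTC−03:00.
13:00 UTC − 3h = 10:00 local.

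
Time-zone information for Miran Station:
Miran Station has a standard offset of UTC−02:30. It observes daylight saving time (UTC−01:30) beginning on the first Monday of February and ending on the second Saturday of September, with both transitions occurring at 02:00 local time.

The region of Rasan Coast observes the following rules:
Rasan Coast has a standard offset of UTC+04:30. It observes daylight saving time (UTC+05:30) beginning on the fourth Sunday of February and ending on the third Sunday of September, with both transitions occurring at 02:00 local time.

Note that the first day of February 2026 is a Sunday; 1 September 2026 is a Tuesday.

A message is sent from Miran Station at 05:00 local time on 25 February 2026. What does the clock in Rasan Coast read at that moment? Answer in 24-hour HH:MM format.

1 February 2026 is a Sunday, so the first Monday is February 2.
1 September 2026 is a Tuesday, so the first Saturday is September 5 and the second is September 12.
25 February 2026 lies within the daylight-saving period (2 February – 12 September), so Miran Station is on daylight time, UTC−01:30.
05:00 Miran Station + 1h30m = 06:30 UTC.
1 February 2026 is a Sunday, so the first Sunday is February 1 and the fourth is February 22.
1 September 2026 is a Tuesday, so the first Sunday is September 6 and the third is September 20.
At the standard offset (UTC+04:30), 06:30 UTC + 4h30m = 11:00 Rasan Coast standard time.
The standard-time date in Rasan Coast, 25 February 2026, lies within the daylight-saving period (22 February – 20 September), so Rasan Coast is on daylight time, UTC+05:30.
06:30 UTC + 5h30m = 12:00 Rasan Coast.

12:00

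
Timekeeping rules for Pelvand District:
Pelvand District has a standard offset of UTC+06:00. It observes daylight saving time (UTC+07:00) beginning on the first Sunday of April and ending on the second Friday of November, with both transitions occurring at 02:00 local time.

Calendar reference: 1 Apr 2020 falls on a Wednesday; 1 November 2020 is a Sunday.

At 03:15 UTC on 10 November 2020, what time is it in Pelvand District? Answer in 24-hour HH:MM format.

10:15

1 April 2020 is a Wednesday, so the first Sunday is April 5.
1 November 2020 is a Sunday, so the first Friday is November 6 and the second is November 13.
At the standard offset (UTC+06:00), 03:15 UTC + 6h = 09:15 Pelvand District standard time.
Daylight saving runs 5 April – 13 November; the standard-time date in Pelvand District, 10 November 2020, is inside that window, so Pelvand District is at UTC+07:00.
03:15 UTC + 7h = 10:15 local.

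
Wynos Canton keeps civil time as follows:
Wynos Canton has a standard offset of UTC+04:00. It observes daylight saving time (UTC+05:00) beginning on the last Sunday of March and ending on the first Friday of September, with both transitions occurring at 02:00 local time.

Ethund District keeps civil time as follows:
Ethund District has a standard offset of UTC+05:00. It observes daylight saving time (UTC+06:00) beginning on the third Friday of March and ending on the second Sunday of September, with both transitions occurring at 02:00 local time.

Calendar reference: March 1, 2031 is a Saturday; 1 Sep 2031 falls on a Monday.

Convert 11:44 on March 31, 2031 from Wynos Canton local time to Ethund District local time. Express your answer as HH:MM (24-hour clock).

12:44

1 March 2031 is a Saturday, so Sundays fall on 2, 9, 16, 23, 30; the last is March 30.
1 September 2031 is a Monday, so the first Friday is September 5.
Daylight saving runs 30 March – 5 September; March 31, 2031 is inside that window, so Wynos Canton is at UTC+05:00.
11:44 Wynos Canton − 5h = 06:44 UTC.
1 March 2031 is a Saturday, so the first Friday is March 7 and the third is March 21.
1 September 2031 is a Monday, so the first Sunday is September 7 and the second is September 14.
At the standard offset (UTC+05:00), 06:44 UTC + 5h = 11:44 Ethund District standard time.
The standard-time date in Ethund District, March 31, 2031, lies within the daylight-saving period (21 March – 14 September), so Ethund District is on daylight time, UTC+06:00.
06:44 UTC + 6h = 12:44 Ethund District.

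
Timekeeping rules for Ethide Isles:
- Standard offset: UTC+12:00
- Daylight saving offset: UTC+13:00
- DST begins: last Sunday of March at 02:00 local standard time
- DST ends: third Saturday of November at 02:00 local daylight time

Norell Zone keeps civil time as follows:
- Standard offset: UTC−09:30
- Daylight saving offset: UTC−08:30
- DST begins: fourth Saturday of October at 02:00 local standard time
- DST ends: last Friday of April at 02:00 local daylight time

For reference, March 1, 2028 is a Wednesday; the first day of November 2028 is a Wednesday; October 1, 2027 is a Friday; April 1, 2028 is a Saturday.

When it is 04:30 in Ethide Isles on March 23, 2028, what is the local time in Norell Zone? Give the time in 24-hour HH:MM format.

08:00

1 March 2028 is a Wednesday, so Sundays fall on 5, 12, 19, 26; the last is March 26.
1 November 2028 is a Wednesday, so the first Saturday is November 4 and the third is November 18.
March 23, 2028 does not fall between 26 March and 18 November, so daylight saving is not in effect and Ethide Isles is at UTC+12:00.
04:30 Ethide Isles − 12h = 16:30 UTC (rolling into the previous day, 22 March 2028).
1 October 2027 is a Friday, so the first Saturday is October 2 and the fourth is October 23.
1 April 2028 is a Saturday, so Fridays fall on 7, 14, 21, 28; the last is April 28.
At the standard offset (UTC−09:30), 16:30 UTC − 9h30m = 07:00 Norell Zone standard time.
The standard-time date in Norell Zone, March 22, 2028, lies within the daylight-saving period (23 October 2027 – 28 April 2028), so Norell Zone is on daylight time, UTC−08:30.
16:30 UTC − 8h30m = 08:00 Norell Zone.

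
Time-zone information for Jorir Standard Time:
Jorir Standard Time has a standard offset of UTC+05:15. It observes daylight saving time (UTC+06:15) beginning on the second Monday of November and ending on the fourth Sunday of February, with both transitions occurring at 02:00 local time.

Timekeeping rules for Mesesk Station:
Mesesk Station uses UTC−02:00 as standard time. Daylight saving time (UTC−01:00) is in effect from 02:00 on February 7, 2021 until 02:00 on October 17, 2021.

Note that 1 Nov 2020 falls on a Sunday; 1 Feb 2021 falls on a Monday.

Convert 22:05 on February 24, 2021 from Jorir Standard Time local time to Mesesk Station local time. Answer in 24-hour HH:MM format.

1 November 2020 is a Sunday, so the first Monday is November 2 and the second is November 9.
1 February 2021 is a Monday, so the first Sunday is February 7 and the fourth is February 28.
February 24, 2021 lies within the daylight-saving period (9 November 2020 – 28 February 2021), so Jorir Standard Time is on daylight time, UTC+06:15.
22:05 Jorir Standard Time − 6h15m = 15:50 UTC.
At the standard offset (UTC−02:00), 15:50 UTC − 2h = 13:50 Mesesk Station standard time.
The standard-time date in Mesesk Station, February 24, 2021, lies within the daylight-saving period (7 February – 17 October), so Mesesk Station is on daylight time, UTC−01:00.
15:50 UTC − 1h = 14:50 Mesesk Station.

14:50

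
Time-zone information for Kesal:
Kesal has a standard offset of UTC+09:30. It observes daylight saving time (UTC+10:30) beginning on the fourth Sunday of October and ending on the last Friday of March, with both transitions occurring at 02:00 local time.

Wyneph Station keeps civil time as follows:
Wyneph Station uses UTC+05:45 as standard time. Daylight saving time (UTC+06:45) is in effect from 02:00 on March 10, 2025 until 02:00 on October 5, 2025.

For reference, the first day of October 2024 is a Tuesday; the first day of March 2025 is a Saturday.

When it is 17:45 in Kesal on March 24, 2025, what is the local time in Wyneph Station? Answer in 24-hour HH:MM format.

1 October 2024 is a Tuesday, so the first Sunday is October 6 and the fourth is October 27.
1 March 2025 is a Saturday, so Fridays fall on 7, 14, 21, 28; the last is March 28.
March 24, 2025 falls between 27 October 2024 and 28 March 2025, so daylight saving is in effect and Kesal is at UTC+10:30.
17:45 Kesal − 10h30m = 07:15 UTC.
At the standard offset (UTC+05:45), 07:15 UTC + 5h45m = 13:00 Wyneph Station standard time.
The standard-time date in Wyneph Station, March 24, 2025, lies within the daylight-saving period (10 March – 5 October), so Wyneph Station is on daylight time, UTC+06:45.
07:15 UTC + 6h45m = 14:00 Wyneph Station.

14:00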